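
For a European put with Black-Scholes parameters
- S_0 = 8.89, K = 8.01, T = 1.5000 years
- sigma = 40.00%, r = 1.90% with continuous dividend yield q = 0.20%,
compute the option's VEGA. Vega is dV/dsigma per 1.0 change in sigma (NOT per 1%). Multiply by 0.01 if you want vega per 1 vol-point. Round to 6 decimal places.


d1 = 0.5097720641; d2 = 0.0198741156
phi(d1) = 0.3503325923; exp(-qT) = 0.9970044955; exp(-rT) = 0.9719022941
Vega = S * exp(-qT) * phi(d1) * sqrt(T) = 8.8900 * 0.9970044955 * 0.3503325923 * 1.2247448714 = 3.802989

Answer: Vega = 3.802989


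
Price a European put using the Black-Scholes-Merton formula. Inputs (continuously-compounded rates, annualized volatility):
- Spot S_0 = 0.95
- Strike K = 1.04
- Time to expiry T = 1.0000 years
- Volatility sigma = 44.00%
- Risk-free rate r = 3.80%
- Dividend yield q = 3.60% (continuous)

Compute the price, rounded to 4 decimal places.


Answer: Price = 0.2127

Derivation:
d1 = (ln(S/K) + (r - q + 0.5*sigma^2) * T) / (sigma * sqrt(T)) = 0.01883180
d2 = d1 - sigma * sqrt(T) = -0.42116820
exp(-rT) = 0.96271294; exp(-qT) = 0.96464029
P = K * exp(-rT) * N(-d2) - S_0 * exp(-qT) * N(-d1)
N(-d1) = 0.49248764; N(-d2) = 0.66318387
P = 1.0400 * 0.96271294 * 0.66318387 - 0.9500 * 0.96464029 * 0.49248764 = 0.2127


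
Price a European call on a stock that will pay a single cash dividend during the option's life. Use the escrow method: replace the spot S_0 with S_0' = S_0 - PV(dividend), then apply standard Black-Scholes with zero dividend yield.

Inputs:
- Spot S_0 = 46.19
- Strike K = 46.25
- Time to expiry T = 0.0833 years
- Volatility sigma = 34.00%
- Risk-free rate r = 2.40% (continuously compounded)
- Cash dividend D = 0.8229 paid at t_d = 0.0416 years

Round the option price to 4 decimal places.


Answer: Price = 1.4236

Derivation:
PV(D) = D * exp(-r * t_d) = 0.8229 * 0.99900210 = 0.82207883
S_0' = S_0 - PV(D) = 46.1900 - 0.82207883 = 45.36792117
d1 = (ln(S_0'/K) + (r + sigma^2/2)*T) / (sigma*sqrt(T)) = -0.12679366
d2 = d1 - sigma*sqrt(T) = -0.22492357
exp(-rT) = 0.99800280
N(d1) = 0.44955186; N(d2) = 0.41101937
C = S_0' * N(d1) - K * exp(-rT) * N(d2) = 45.36792117 * 0.44955186 - 46.2500 * 0.99800280 * 0.41101937 = 1.4236


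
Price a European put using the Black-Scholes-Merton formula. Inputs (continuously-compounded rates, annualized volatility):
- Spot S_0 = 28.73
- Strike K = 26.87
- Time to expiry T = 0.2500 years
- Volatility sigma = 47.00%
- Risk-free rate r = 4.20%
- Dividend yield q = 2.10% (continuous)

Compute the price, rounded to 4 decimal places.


d1 = (ln(S/K) + (r - q + 0.5*sigma^2) * T) / (sigma * sqrt(T)) = 0.42465511
d2 = d1 - sigma * sqrt(T) = 0.18965511
exp(-rT) = 0.98955493; exp(-qT) = 0.99476376
P = K * exp(-rT) * N(-d2) - S_0 * exp(-qT) * N(-d1)
N(-d1) = 0.33554406; N(-d2) = 0.42478970
P = 26.8700 * 0.98955493 * 0.42478970 - 28.7300 * 0.99476376 * 0.33554406 = 1.7052

Answer: Price = 1.7052


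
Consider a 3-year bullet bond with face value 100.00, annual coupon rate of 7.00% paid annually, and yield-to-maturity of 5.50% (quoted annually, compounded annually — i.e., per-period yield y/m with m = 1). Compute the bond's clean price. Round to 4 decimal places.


Answer: Price = 104.0469

Derivation:
Coupon per period c = face * coupon_rate / m = 7.000000
Periods per year m = 1; per-period yield y/m = 0.055000
Number of cashflows N = 3
Cashflows (t years, CF_t, discount factor 1/(1+y/m)^(m*t), PV):
  t = 1.0000: CF_t = 7.000000, DF = 0.947867, PV = 6.635071
  t = 2.0000: CF_t = 7.000000, DF = 0.898452, PV = 6.289167
  t = 3.0000: CF_t = 107.000000, DF = 0.851614, PV = 91.122662
Price P = sum_t PV_t = 104.046900


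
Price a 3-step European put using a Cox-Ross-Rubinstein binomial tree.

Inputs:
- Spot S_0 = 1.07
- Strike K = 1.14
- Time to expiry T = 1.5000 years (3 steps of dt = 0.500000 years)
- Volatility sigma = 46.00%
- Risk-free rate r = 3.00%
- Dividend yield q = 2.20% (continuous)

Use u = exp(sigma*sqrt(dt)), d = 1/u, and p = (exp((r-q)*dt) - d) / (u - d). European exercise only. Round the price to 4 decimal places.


Answer: Price = V(0,0) = 0.2815

Derivation:
dt = T/N = 0.500000
u = exp(sigma*sqrt(dt)) = 1.384403; d = 1/u = 0.722333
p = (exp((r-q)*dt) - d) / (u - d) = 0.425446
Discount per step: exp(-r*dt) = 0.985112
Stock lattice S(k, i) with i counting down-moves:
  k=0: S(0,0) = 1.0700
  k=1: S(1,0) = 1.4813; S(1,1) = 0.7729
  k=2: S(2,0) = 2.0507; S(2,1) = 1.0700; S(2,2) = 0.5583
  k=3: S(3,0) = 2.8390; S(3,1) = 1.4813; S(3,2) = 0.7729; S(3,3) = 0.4033
Terminal payoffs V(N, i) = max(K - S_T, 0):
  V(3,0) = 0.000000; V(3,1) = 0.000000; V(3,2) = 0.367104; V(3,3) = 0.736730
Backward induction: V(k, i) = exp(-r*dt) * [p * V(k+1, i) + (1-p) * V(k+1, i+1)].
  V(2,0) = exp(-r*dt) * [p*0.000000 + (1-p)*0.000000] = 0.000000
  V(2,1) = exp(-r*dt) * [p*0.000000 + (1-p)*0.367104] = 0.207781
  V(2,2) = exp(-r*dt) * [p*0.367104 + (1-p)*0.736730] = 0.570847
  V(1,0) = exp(-r*dt) * [p*0.000000 + (1-p)*0.207781] = 0.117604
  V(1,1) = exp(-r*dt) * [p*0.207781 + (1-p)*0.570847] = 0.410183
  V(0,0) = exp(-r*dt) * [p*0.117604 + (1-p)*0.410183] = 0.281453


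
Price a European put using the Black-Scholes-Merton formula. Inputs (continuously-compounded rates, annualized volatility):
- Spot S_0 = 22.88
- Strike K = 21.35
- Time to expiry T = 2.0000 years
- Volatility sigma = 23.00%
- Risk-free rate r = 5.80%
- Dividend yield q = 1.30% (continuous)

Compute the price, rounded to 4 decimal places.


Answer: Price = 1.3374

Derivation:
d1 = (ln(S/K) + (r - q + 0.5*sigma^2) * T) / (sigma * sqrt(T)) = 0.65211056
d2 = d1 - sigma * sqrt(T) = 0.32684144
exp(-rT) = 0.89047522; exp(-qT) = 0.97433509
P = K * exp(-rT) * N(-d2) - S_0 * exp(-qT) * N(-d1)
N(-d1) = 0.25716493; N(-d2) = 0.37189391
P = 21.3500 * 0.89047522 * 0.37189391 - 22.8800 * 0.97433509 * 0.25716493 = 1.3374


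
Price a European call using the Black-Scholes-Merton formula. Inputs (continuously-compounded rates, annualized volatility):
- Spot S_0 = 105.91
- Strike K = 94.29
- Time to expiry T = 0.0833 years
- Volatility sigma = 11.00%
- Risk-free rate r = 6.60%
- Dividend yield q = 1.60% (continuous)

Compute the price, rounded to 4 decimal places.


Answer: Price = 11.9960

Derivation:
d1 = (ln(S/K) + (r - q + 0.5*sigma^2) * T) / (sigma * sqrt(T)) = 3.80760465
d2 = d1 - sigma * sqrt(T) = 3.77585674
exp(-rT) = 0.99451729; exp(-qT) = 0.99866809
C = S_0 * exp(-qT) * N(d1) - K * exp(-rT) * N(d2)
N(d1) = 0.99992984; N(d2) = 0.99992027
C = 105.9100 * 0.99866809 * 0.99992984 - 94.2900 * 0.99451729 * 0.99992027 = 11.9960


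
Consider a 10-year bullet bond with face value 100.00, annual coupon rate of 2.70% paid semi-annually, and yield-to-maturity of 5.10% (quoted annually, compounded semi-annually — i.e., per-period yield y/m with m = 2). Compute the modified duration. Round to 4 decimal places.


Coupon per period c = face * coupon_rate / m = 1.350000
Periods per year m = 2; per-period yield y/m = 0.025500
Number of cashflows N = 20
Cashflows (t years, CF_t, discount factor 1/(1+y/m)^(m*t), PV):
  t = 0.5000: CF_t = 1.350000, DF = 0.975134, PV = 1.316431
  t = 1.0000: CF_t = 1.350000, DF = 0.950886, PV = 1.283697
  t = 1.5000: CF_t = 1.350000, DF = 0.927242, PV = 1.251776
  t = 2.0000: CF_t = 1.350000, DF = 0.904185, PV = 1.220650
  t = 2.5000: CF_t = 1.350000, DF = 0.881702, PV = 1.190297
  t = 3.0000: CF_t = 1.350000, DF = 0.859777, PV = 1.160699
  t = 3.5000: CF_t = 1.350000, DF = 0.838398, PV = 1.131838
  t = 4.0000: CF_t = 1.350000, DF = 0.817551, PV = 1.103693
  t = 4.5000: CF_t = 1.350000, DF = 0.797222, PV = 1.076249
  t = 5.0000: CF_t = 1.350000, DF = 0.777398, PV = 1.049487
  t = 5.5000: CF_t = 1.350000, DF = 0.758067, PV = 1.023391
  t = 6.0000: CF_t = 1.350000, DF = 0.739217, PV = 0.997943
  t = 6.5000: CF_t = 1.350000, DF = 0.720836, PV = 0.973128
  t = 7.0000: CF_t = 1.350000, DF = 0.702912, PV = 0.948931
  t = 7.5000: CF_t = 1.350000, DF = 0.685433, PV = 0.925335
  t = 8.0000: CF_t = 1.350000, DF = 0.668389, PV = 0.902325
  t = 8.5000: CF_t = 1.350000, DF = 0.651769, PV = 0.879888
  t = 9.0000: CF_t = 1.350000, DF = 0.635562, PV = 0.858009
  t = 9.5000: CF_t = 1.350000, DF = 0.619758, PV = 0.836674
  t = 10.0000: CF_t = 101.350000, DF = 0.604347, PV = 61.250616
Price P = sum_t PV_t = 81.381057
First compute Macaulay numerator sum_t t * PV_t:
  t * PV_t at t = 0.5000: 0.658216
  t * PV_t at t = 1.0000: 1.283697
  t * PV_t at t = 1.5000: 1.877665
  t * PV_t at t = 2.0000: 2.441300
  t * PV_t at t = 2.5000: 2.975743
  t * PV_t at t = 3.0000: 3.482098
  t * PV_t at t = 3.5000: 3.961432
  t * PV_t at t = 4.0000: 4.414774
  t * PV_t at t = 4.5000: 4.843121
  t * PV_t at t = 5.0000: 5.247436
  t * PV_t at t = 5.5000: 5.628649
  t * PV_t at t = 6.0000: 5.987659
  t * PV_t at t = 6.5000: 6.325334
  t * PV_t at t = 7.0000: 6.642514
  t * PV_t at t = 7.5000: 6.940009
  t * PV_t at t = 8.0000: 7.218602
  t * PV_t at t = 8.5000: 7.479049
  t * PV_t at t = 9.0000: 7.722080
  t * PV_t at t = 9.5000: 7.948401
  t * PV_t at t = 10.0000: 612.506157
Macaulay duration D = 705.583935 / 81.381057 = 8.670125
Modified duration = D / (1 + y/m) = 8.670125 / (1 + 0.025500) = 8.454534

Answer: Modified duration = 8.4545


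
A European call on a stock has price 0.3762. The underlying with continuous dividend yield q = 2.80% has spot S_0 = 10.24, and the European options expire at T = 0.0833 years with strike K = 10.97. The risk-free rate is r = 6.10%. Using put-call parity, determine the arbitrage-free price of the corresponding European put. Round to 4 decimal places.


Put-call parity: C - P = S_0 * exp(-qT) - K * exp(-rT).
S_0 * exp(-qT) = 10.2400 * 0.99767032 = 10.21614406
K * exp(-rT) = 10.9700 * 0.99493159 = 10.91439952
P = C - S*exp(-qT) + K*exp(-rT)
P = 0.3762 - 10.21614406 + 10.91439952 = 1.0745

Answer: Put price = 1.0745


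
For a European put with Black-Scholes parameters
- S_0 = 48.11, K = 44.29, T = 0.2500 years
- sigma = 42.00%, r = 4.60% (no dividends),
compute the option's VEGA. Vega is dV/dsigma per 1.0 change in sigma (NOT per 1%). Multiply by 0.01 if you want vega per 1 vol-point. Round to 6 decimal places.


Answer: Vega = 8.232598

Derivation:
d1 = 0.5537197037; d2 = 0.3437197037
phi(d1) = 0.3422405973; exp(-qT) = 1.0000000000; exp(-rT) = 0.9885658722
Vega = S * exp(-qT) * phi(d1) * sqrt(T) = 48.1100 * 1.0000000000 * 0.3422405973 * 0.5000000000 = 8.232598


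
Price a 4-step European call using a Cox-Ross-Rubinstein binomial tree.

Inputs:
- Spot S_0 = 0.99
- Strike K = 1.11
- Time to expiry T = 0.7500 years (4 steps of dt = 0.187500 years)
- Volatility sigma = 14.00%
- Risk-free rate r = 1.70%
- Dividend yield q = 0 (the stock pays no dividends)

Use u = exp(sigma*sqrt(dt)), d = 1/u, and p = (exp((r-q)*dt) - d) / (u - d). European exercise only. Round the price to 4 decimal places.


dt = T/N = 0.187500
u = exp(sigma*sqrt(dt)) = 1.062497; d = 1/u = 0.941179
p = (exp((r-q)*dt) - d) / (u - d) = 0.511165
Discount per step: exp(-r*dt) = 0.996818
Stock lattice S(k, i) with i counting down-moves:
  k=0: S(0,0) = 0.9900
  k=1: S(1,0) = 1.0519; S(1,1) = 0.9318
  k=2: S(2,0) = 1.1176; S(2,1) = 0.9900; S(2,2) = 0.8770
  k=3: S(3,0) = 1.1875; S(3,1) = 1.0519; S(3,2) = 0.9318; S(3,3) = 0.8254
  k=4: S(4,0) = 1.2617; S(4,1) = 1.1176; S(4,2) = 0.9900; S(4,3) = 0.8770; S(4,4) = 0.7768
Terminal payoffs V(N, i) = max(S_T - K, 0):
  V(4,0) = 0.151671; V(4,1) = 0.007611; V(4,2) = 0.000000; V(4,3) = 0.000000; V(4,4) = 0.000000
Backward induction: V(k, i) = exp(-r*dt) * [p * V(k+1, i) + (1-p) * V(k+1, i+1)].
  V(3,0) = exp(-r*dt) * [p*0.151671 + (1-p)*0.007611] = 0.080991
  V(3,1) = exp(-r*dt) * [p*0.007611 + (1-p)*0.000000] = 0.003878
  V(3,2) = exp(-r*dt) * [p*0.000000 + (1-p)*0.000000] = 0.000000
  V(3,3) = exp(-r*dt) * [p*0.000000 + (1-p)*0.000000] = 0.000000
  V(2,0) = exp(-r*dt) * [p*0.080991 + (1-p)*0.003878] = 0.043158
  V(2,1) = exp(-r*dt) * [p*0.003878 + (1-p)*0.000000] = 0.001976
  V(2,2) = exp(-r*dt) * [p*0.000000 + (1-p)*0.000000] = 0.000000
  V(1,0) = exp(-r*dt) * [p*0.043158 + (1-p)*0.001976] = 0.022953
  V(1,1) = exp(-r*dt) * [p*0.001976 + (1-p)*0.000000] = 0.001007
  V(0,0) = exp(-r*dt) * [p*0.022953 + (1-p)*0.001007] = 0.012186

Answer: Price = V(0,0) = 0.0122


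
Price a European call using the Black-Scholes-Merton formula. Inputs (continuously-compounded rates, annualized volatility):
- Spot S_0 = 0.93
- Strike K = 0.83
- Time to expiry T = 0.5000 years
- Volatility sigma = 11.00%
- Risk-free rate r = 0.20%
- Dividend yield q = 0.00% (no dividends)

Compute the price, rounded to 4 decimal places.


d1 = (ln(S/K) + (r - q + 0.5*sigma^2) * T) / (sigma * sqrt(T)) = 1.51428698
d2 = d1 - sigma * sqrt(T) = 1.43650524
exp(-rT) = 0.99900050; exp(-qT) = 1.00000000
C = S_0 * exp(-qT) * N(d1) - K * exp(-rT) * N(d2)
N(d1) = 0.93502347; N(d2) = 0.92457069
C = 0.9300 * 1.00000000 * 0.93502347 - 0.8300 * 0.99900050 * 0.92457069 = 0.1029

Answer: Price = 0.1029


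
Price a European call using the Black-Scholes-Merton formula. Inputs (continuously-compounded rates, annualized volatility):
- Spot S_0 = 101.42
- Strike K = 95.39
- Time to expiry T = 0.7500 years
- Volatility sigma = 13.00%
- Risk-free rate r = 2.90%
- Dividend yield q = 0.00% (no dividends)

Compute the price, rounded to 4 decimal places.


d1 = (ln(S/K) + (r - q + 0.5*sigma^2) * T) / (sigma * sqrt(T)) = 0.79393709
d2 = d1 - sigma * sqrt(T) = 0.68135378
exp(-rT) = 0.97848483; exp(-qT) = 1.00000000
C = S_0 * exp(-qT) * N(d1) - K * exp(-rT) * N(d2)
N(d1) = 0.78638397; N(d2) = 0.75217617
C = 101.4200 * 1.00000000 * 0.78638397 - 95.3900 * 0.97848483 * 0.75217617 = 9.5487

Answer: Price = 9.5487


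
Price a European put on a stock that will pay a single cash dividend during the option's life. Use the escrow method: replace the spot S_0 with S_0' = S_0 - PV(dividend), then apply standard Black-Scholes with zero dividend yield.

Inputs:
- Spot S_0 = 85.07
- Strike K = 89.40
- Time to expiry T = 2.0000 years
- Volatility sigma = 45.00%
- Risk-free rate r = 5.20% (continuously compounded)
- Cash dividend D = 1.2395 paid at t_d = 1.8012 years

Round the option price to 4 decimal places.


PV(D) = D * exp(-r * t_d) = 1.2395 * 0.91059013 = 1.12867646
S_0' = S_0 - PV(D) = 85.0700 - 1.12867646 = 83.94132354
d1 = (ln(S_0'/K) + (r + sigma^2/2)*T) / (sigma*sqrt(T)) = 0.38261916
d2 = d1 - sigma*sqrt(T) = -0.25377694
exp(-rT) = 0.90122530
N(-d1) = 0.35100108; N(-d2) = 0.60016606
P = K * exp(-rT) * N(-d2) - S_0' * N(-d1) = 89.4000 * 0.90122530 * 0.60016606 - 83.94132354 * 0.35100108 = 18.8916

Answer: Price = 18.8916


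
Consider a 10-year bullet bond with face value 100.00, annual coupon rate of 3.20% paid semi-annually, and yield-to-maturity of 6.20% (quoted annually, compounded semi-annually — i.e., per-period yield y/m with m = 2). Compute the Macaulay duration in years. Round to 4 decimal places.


Coupon per period c = face * coupon_rate / m = 1.600000
Periods per year m = 2; per-period yield y/m = 0.031000
Number of cashflows N = 20
Cashflows (t years, CF_t, discount factor 1/(1+y/m)^(m*t), PV):
  t = 0.5000: CF_t = 1.600000, DF = 0.969932, PV = 1.551891
  t = 1.0000: CF_t = 1.600000, DF = 0.940768, PV = 1.505229
  t = 1.5000: CF_t = 1.600000, DF = 0.912481, PV = 1.459970
  t = 2.0000: CF_t = 1.600000, DF = 0.885045, PV = 1.416072
  t = 2.5000: CF_t = 1.600000, DF = 0.858434, PV = 1.373494
  t = 3.0000: CF_t = 1.600000, DF = 0.832622, PV = 1.332196
  t = 3.5000: CF_t = 1.600000, DF = 0.807587, PV = 1.292139
  t = 4.0000: CF_t = 1.600000, DF = 0.783305, PV = 1.253287
  t = 4.5000: CF_t = 1.600000, DF = 0.759752, PV = 1.215604
  t = 5.0000: CF_t = 1.600000, DF = 0.736908, PV = 1.179053
  t = 5.5000: CF_t = 1.600000, DF = 0.714751, PV = 1.143601
  t = 6.0000: CF_t = 1.600000, DF = 0.693260, PV = 1.109216
  t = 6.5000: CF_t = 1.600000, DF = 0.672415, PV = 1.075864
  t = 7.0000: CF_t = 1.600000, DF = 0.652197, PV = 1.043515
  t = 7.5000: CF_t = 1.600000, DF = 0.632587, PV = 1.012139
  t = 8.0000: CF_t = 1.600000, DF = 0.613566, PV = 0.981706
  t = 8.5000: CF_t = 1.600000, DF = 0.595117, PV = 0.952188
  t = 9.0000: CF_t = 1.600000, DF = 0.577224, PV = 0.923558
  t = 9.5000: CF_t = 1.600000, DF = 0.559868, PV = 0.895788
  t = 10.0000: CF_t = 101.600000, DF = 0.543034, PV = 55.172213
Price P = sum_t PV_t = 77.888722
Macaulay numerator sum_t t * PV_t:
  t * PV_t at t = 0.5000: 0.775946
  t * PV_t at t = 1.0000: 1.505229
  t * PV_t at t = 1.5000: 2.189955
  t * PV_t at t = 2.0000: 2.832144
  t * PV_t at t = 2.5000: 3.433734
  t * PV_t at t = 3.0000: 3.996587
  t * PV_t at t = 3.5000: 4.522487
  t * PV_t at t = 4.0000: 5.013149
  t * PV_t at t = 4.5000: 5.470216
  t * PV_t at t = 5.0000: 5.895265
  t * PV_t at t = 5.5000: 6.289807
  t * PV_t at t = 6.0000: 6.655294
  t * PV_t at t = 6.5000: 6.993115
  t * PV_t at t = 7.0000: 7.304605
  t * PV_t at t = 7.5000: 7.591040
  t * PV_t at t = 8.0000: 7.853646
  t * PV_t at t = 8.5000: 8.093597
  t * PV_t at t = 9.0000: 8.312019
  t * PV_t at t = 9.5000: 8.509988
  t * PV_t at t = 10.0000: 551.722128
Macaulay duration D = (sum_t t * PV_t) / P = 654.959952 / 77.888722 = 8.408919

Answer: Macaulay duration = 8.4089 years


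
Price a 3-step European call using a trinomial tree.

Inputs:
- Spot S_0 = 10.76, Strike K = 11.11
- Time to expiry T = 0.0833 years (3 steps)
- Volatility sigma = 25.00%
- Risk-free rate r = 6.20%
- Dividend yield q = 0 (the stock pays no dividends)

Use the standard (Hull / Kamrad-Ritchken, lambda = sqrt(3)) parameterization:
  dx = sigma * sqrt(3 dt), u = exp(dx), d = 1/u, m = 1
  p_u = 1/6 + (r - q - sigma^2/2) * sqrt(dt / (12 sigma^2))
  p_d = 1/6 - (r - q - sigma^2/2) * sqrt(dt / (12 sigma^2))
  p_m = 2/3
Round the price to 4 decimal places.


dt = T/N = 0.027767; dx = sigma*sqrt(3*dt) = 0.072154
u = exp(dx) = 1.074821; d = 1/u = 0.930387
p_u = 0.172583, p_m = 0.666667, p_d = 0.160750
Discount per step: exp(-r*dt) = 0.998280
Stock lattice S(k, j) with j the centered position index:
  k=0: S(0,+0) = 10.7600
  k=1: S(1,-1) = 10.0110; S(1,+0) = 10.7600; S(1,+1) = 11.5651
  k=2: S(2,-2) = 9.3141; S(2,-1) = 10.0110; S(2,+0) = 10.7600; S(2,+1) = 11.5651; S(2,+2) = 12.4304
  k=3: S(3,-3) = 8.6657; S(3,-2) = 9.3141; S(3,-1) = 10.0110; S(3,+0) = 10.7600; S(3,+1) = 11.5651; S(3,+2) = 12.4304; S(3,+3) = 13.3604
Terminal payoffs V(N, j) = max(S_T - K, 0):
  V(3,-3) = 0.000000; V(3,-2) = 0.000000; V(3,-1) = 0.000000; V(3,+0) = 0.000000; V(3,+1) = 0.455076; V(3,+2) = 1.320390; V(3,+3) = 2.250447
Backward induction: V(k, j) = exp(-r*dt) * [p_u * V(k+1, j+1) + p_m * V(k+1, j) + p_d * V(k+1, j-1)]
  V(2,-2) = exp(-r*dt) * [p_u*0.000000 + p_m*0.000000 + p_d*0.000000] = 0.000000
  V(2,-1) = exp(-r*dt) * [p_u*0.000000 + p_m*0.000000 + p_d*0.000000] = 0.000000
  V(2,+0) = exp(-r*dt) * [p_u*0.455076 + p_m*0.000000 + p_d*0.000000] = 0.078404
  V(2,+1) = exp(-r*dt) * [p_u*1.320390 + p_m*0.455076 + p_d*0.000000] = 0.530348
  V(2,+2) = exp(-r*dt) * [p_u*2.250447 + p_m*1.320390 + p_d*0.455076] = 1.339495
  V(1,-1) = exp(-r*dt) * [p_u*0.078404 + p_m*0.000000 + p_d*0.000000] = 0.013508
  V(1,+0) = exp(-r*dt) * [p_u*0.530348 + p_m*0.078404 + p_d*0.000000] = 0.143551
  V(1,+1) = exp(-r*dt) * [p_u*1.339495 + p_m*0.530348 + p_d*0.078404] = 0.596316
  V(0,+0) = exp(-r*dt) * [p_u*0.596316 + p_m*0.143551 + p_d*0.013508] = 0.200441

Answer: Price = V(0,0) = 0.2004


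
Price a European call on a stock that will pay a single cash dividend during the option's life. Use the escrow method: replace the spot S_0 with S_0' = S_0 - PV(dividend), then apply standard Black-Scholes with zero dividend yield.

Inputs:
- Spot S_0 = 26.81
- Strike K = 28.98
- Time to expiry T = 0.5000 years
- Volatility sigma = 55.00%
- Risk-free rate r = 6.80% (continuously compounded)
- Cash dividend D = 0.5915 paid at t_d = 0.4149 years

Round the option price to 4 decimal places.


PV(D) = D * exp(-r * t_d) = 0.5915 * 0.97218108 = 0.57504511
S_0' = S_0 - PV(D) = 26.8100 - 0.57504511 = 26.23495489
d1 = (ln(S_0'/K) + (r + sigma^2/2)*T) / (sigma*sqrt(T)) = 0.02600029
d2 = d1 - sigma*sqrt(T) = -0.36290844
exp(-rT) = 0.96657150
N(d1) = 0.51037145; N(d2) = 0.35833664
C = S_0' * N(d1) - K * exp(-rT) * N(d2) = 26.23495489 * 0.51037145 - 28.9800 * 0.96657150 * 0.35833664 = 3.3521

Answer: Price = 3.3521


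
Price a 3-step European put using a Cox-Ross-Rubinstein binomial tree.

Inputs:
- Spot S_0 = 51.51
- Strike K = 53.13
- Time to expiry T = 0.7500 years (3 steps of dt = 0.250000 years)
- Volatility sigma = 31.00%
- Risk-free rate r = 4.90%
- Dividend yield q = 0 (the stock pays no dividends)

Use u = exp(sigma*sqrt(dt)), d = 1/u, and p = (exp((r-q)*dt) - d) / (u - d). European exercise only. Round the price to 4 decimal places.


dt = T/N = 0.250000
u = exp(sigma*sqrt(dt)) = 1.167658; d = 1/u = 0.856415
p = (exp((r-q)*dt) - d) / (u - d) = 0.500928
Discount per step: exp(-r*dt) = 0.987825
Stock lattice S(k, i) with i counting down-moves:
  k=0: S(0,0) = 51.5100
  k=1: S(1,0) = 60.1461; S(1,1) = 44.1139
  k=2: S(2,0) = 70.2300; S(2,1) = 51.5100; S(2,2) = 37.7799
  k=3: S(3,0) = 82.0047; S(3,1) = 60.1461; S(3,2) = 44.1139; S(3,3) = 32.3552
Terminal payoffs V(N, i) = max(K - S_T, 0):
  V(3,0) = 0.000000; V(3,1) = 0.000000; V(3,2) = 9.016054; V(3,3) = 20.774761
Backward induction: V(k, i) = exp(-r*dt) * [p * V(k+1, i) + (1-p) * V(k+1, i+1)].
  V(2,0) = exp(-r*dt) * [p*0.000000 + (1-p)*0.000000] = 0.000000
  V(2,1) = exp(-r*dt) * [p*0.000000 + (1-p)*9.016054] = 4.444877
  V(2,2) = exp(-r*dt) * [p*9.016054 + (1-p)*20.774761] = 14.703275
  V(1,0) = exp(-r*dt) * [p*0.000000 + (1-p)*4.444877] = 2.191306
  V(1,1) = exp(-r*dt) * [p*4.444877 + (1-p)*14.703275] = 9.448107
  V(0,0) = exp(-r*dt) * [p*2.191306 + (1-p)*9.448107] = 5.742199

Answer: Price = V(0,0) = 5.7422


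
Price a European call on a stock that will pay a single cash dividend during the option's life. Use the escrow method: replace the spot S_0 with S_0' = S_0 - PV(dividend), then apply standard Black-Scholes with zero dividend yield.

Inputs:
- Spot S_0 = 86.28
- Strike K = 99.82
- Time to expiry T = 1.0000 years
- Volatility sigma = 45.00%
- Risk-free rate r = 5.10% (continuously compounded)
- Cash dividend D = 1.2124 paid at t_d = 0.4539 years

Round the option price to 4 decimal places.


Answer: Price = 11.5927

Derivation:
PV(D) = D * exp(-r * t_d) = 1.2124 * 0.97711698 = 1.18465663
S_0' = S_0 - PV(D) = 86.2800 - 1.18465663 = 85.09534337
d1 = (ln(S_0'/K) + (r + sigma^2/2)*T) / (sigma*sqrt(T)) = -0.01632500
d2 = d1 - sigma*sqrt(T) = -0.46632500
exp(-rT) = 0.95027867
N(d1) = 0.49348756; N(d2) = 0.32049144
C = S_0' * N(d1) - K * exp(-rT) * N(d2) = 85.09534337 * 0.49348756 - 99.8200 * 0.95027867 * 0.32049144 = 11.5927


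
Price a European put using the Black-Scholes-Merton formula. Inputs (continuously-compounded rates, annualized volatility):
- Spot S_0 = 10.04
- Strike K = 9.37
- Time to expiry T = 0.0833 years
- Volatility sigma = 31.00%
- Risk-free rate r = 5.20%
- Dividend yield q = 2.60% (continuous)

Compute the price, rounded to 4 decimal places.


Answer: Price = 0.1046

Derivation:
d1 = (ln(S/K) + (r - q + 0.5*sigma^2) * T) / (sigma * sqrt(T)) = 0.84085406
d2 = d1 - sigma * sqrt(T) = 0.75138266
exp(-rT) = 0.99567777; exp(-qT) = 0.99783654
P = K * exp(-rT) * N(-d2) - S_0 * exp(-qT) * N(-d1)
N(-d1) = 0.20021485; N(-d2) = 0.22621120
P = 9.3700 * 0.99567777 * 0.22621120 - 10.0400 * 0.99783654 * 0.20021485 = 0.1046


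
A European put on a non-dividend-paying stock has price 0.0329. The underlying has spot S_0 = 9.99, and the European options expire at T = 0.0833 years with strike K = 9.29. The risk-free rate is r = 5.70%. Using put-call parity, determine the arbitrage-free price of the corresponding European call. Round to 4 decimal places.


Put-call parity: C - P = S_0 * exp(-qT) - K * exp(-rT).
S_0 * exp(-qT) = 9.9900 * 1.00000000 = 9.99000000
K * exp(-rT) = 9.2900 * 0.99526315 = 9.24599470
C = P + S*exp(-qT) - K*exp(-rT)
C = 0.0329 + 9.99000000 - 9.24599470 = 0.7769

Answer: Call price = 0.7769


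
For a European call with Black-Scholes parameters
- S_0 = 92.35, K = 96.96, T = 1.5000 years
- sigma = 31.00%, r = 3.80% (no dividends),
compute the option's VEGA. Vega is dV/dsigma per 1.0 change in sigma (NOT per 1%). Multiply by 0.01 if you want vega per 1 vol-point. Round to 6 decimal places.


Answer: Vega = 44.122911

Derivation:
d1 = 0.2116627379; d2 = -0.1680081723
phi(d1) = 0.3901050994; exp(-qT) = 1.0000000000; exp(-rT) = 0.9445940694
Vega = S * exp(-qT) * phi(d1) * sqrt(T) = 92.3500 * 1.0000000000 * 0.3901050994 * 1.2247448714 = 44.122911


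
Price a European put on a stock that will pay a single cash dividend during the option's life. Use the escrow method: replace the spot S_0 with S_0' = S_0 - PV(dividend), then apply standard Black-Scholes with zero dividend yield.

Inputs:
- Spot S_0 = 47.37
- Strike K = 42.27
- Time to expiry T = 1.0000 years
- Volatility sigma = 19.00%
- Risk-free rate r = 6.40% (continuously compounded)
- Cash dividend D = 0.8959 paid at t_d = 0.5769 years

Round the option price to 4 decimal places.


PV(D) = D * exp(-r * t_d) = 0.8959 * 0.96375169 = 0.86342514
S_0' = S_0 - PV(D) = 47.3700 - 0.86342514 = 46.50657486
d1 = (ln(S_0'/K) + (r + sigma^2/2)*T) / (sigma*sqrt(T)) = 0.93455833
d2 = d1 - sigma*sqrt(T) = 0.74455833
exp(-rT) = 0.93800500
N(-d1) = 0.17500798; N(-d2) = 0.22826938
P = K * exp(-rT) * N(-d2) - S_0' * N(-d1) = 42.2700 * 0.93800500 * 0.22826938 - 46.50657486 * 0.17500798 = 0.9117

Answer: Price = 0.9117


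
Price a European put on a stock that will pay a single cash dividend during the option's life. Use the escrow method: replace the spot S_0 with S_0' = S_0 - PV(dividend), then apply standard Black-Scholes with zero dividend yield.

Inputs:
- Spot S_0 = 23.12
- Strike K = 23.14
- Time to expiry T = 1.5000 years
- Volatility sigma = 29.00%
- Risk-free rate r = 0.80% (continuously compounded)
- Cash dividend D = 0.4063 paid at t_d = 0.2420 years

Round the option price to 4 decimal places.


Answer: Price = 3.2875

Derivation:
PV(D) = D * exp(-r * t_d) = 0.4063 * 0.99806587 = 0.40551416
S_0' = S_0 - PV(D) = 23.1200 - 0.40551416 = 22.71448584
d1 = (ln(S_0'/K) + (r + sigma^2/2)*T) / (sigma*sqrt(T)) = 0.15911869
d2 = d1 - sigma*sqrt(T) = -0.19605732
exp(-rT) = 0.98807171
N(-d1) = 0.43678768; N(-d2) = 0.57771735
P = K * exp(-rT) * N(-d2) - S_0' * N(-d1) = 23.1400 * 0.98807171 * 0.57771735 - 22.71448584 * 0.43678768 = 3.2875


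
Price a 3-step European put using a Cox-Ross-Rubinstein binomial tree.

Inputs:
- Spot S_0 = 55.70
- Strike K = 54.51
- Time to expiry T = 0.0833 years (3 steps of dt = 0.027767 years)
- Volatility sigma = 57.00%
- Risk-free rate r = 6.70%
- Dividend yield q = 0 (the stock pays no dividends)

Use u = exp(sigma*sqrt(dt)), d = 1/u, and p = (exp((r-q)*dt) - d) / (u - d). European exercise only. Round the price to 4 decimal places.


dt = T/N = 0.027767
u = exp(sigma*sqrt(dt)) = 1.099638; d = 1/u = 0.909390
p = (exp((r-q)*dt) - d) / (u - d) = 0.486060
Discount per step: exp(-r*dt) = 0.998141
Stock lattice S(k, i) with i counting down-moves:
  k=0: S(0,0) = 55.7000
  k=1: S(1,0) = 61.2498; S(1,1) = 50.6530
  k=2: S(2,0) = 67.3526; S(2,1) = 55.7000; S(2,2) = 46.0634
  k=3: S(3,0) = 74.0635; S(3,1) = 61.2498; S(3,2) = 50.6530; S(3,3) = 41.8896
Terminal payoffs V(N, i) = max(K - S_T, 0):
  V(3,0) = 0.000000; V(3,1) = 0.000000; V(3,2) = 3.856965; V(3,3) = 12.620418
Backward induction: V(k, i) = exp(-r*dt) * [p * V(k+1, i) + (1-p) * V(k+1, i+1)].
  V(2,0) = exp(-r*dt) * [p*0.000000 + (1-p)*0.000000] = 0.000000
  V(2,1) = exp(-r*dt) * [p*0.000000 + (1-p)*3.856965] = 1.978563
  V(2,2) = exp(-r*dt) * [p*3.856965 + (1-p)*12.620418] = 8.345311
  V(1,0) = exp(-r*dt) * [p*0.000000 + (1-p)*1.978563] = 1.014972
  V(1,1) = exp(-r*dt) * [p*1.978563 + (1-p)*8.345311] = 5.240928
  V(0,0) = exp(-r*dt) * [p*1.014972 + (1-p)*5.240928] = 3.180935

Answer: Price = V(0,0) = 3.1809


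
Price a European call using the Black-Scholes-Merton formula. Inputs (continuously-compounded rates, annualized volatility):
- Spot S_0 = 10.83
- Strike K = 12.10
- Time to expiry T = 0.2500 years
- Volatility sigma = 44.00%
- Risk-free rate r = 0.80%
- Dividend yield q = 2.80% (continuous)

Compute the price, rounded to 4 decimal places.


d1 = (ln(S/K) + (r - q + 0.5*sigma^2) * T) / (sigma * sqrt(T)) = -0.41675178
d2 = d1 - sigma * sqrt(T) = -0.63675178
exp(-rT) = 0.99800200; exp(-qT) = 0.99302444
C = S_0 * exp(-qT) * N(d1) - K * exp(-rT) * N(d2)
N(d1) = 0.33842999; N(d2) = 0.26214327
C = 10.8300 * 0.99302444 * 0.33842999 - 12.1000 * 0.99800200 * 0.26214327 = 0.4740

Answer: Price = 0.4740


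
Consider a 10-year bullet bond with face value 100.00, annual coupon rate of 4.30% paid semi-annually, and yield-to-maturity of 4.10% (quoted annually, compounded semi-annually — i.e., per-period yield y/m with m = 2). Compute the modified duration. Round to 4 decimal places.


Coupon per period c = face * coupon_rate / m = 2.150000
Periods per year m = 2; per-period yield y/m = 0.020500
Number of cashflows N = 20
Cashflows (t years, CF_t, discount factor 1/(1+y/m)^(m*t), PV):
  t = 0.5000: CF_t = 2.150000, DF = 0.979912, PV = 2.106810
  t = 1.0000: CF_t = 2.150000, DF = 0.960227, PV = 2.064488
  t = 1.5000: CF_t = 2.150000, DF = 0.940938, PV = 2.023017
  t = 2.0000: CF_t = 2.150000, DF = 0.922036, PV = 1.982378
  t = 2.5000: CF_t = 2.150000, DF = 0.903514, PV = 1.942555
  t = 3.0000: CF_t = 2.150000, DF = 0.885364, PV = 1.903533
  t = 3.5000: CF_t = 2.150000, DF = 0.867579, PV = 1.865294
  t = 4.0000: CF_t = 2.150000, DF = 0.850151, PV = 1.827824
  t = 4.5000: CF_t = 2.150000, DF = 0.833073, PV = 1.791106
  t = 5.0000: CF_t = 2.150000, DF = 0.816338, PV = 1.755126
  t = 5.5000: CF_t = 2.150000, DF = 0.799939, PV = 1.719869
  t = 6.0000: CF_t = 2.150000, DF = 0.783870, PV = 1.685320
  t = 6.5000: CF_t = 2.150000, DF = 0.768123, PV = 1.651465
  t = 7.0000: CF_t = 2.150000, DF = 0.752693, PV = 1.618290
  t = 7.5000: CF_t = 2.150000, DF = 0.737573, PV = 1.585781
  t = 8.0000: CF_t = 2.150000, DF = 0.722756, PV = 1.553926
  t = 8.5000: CF_t = 2.150000, DF = 0.708237, PV = 1.522710
  t = 9.0000: CF_t = 2.150000, DF = 0.694010, PV = 1.492122
  t = 9.5000: CF_t = 2.150000, DF = 0.680069, PV = 1.462148
  t = 10.0000: CF_t = 102.150000, DF = 0.666407, PV = 68.073517
Price P = sum_t PV_t = 101.627281
First compute Macaulay numerator sum_t t * PV_t:
  t * PV_t at t = 0.5000: 1.053405
  t * PV_t at t = 1.0000: 2.064488
  t * PV_t at t = 1.5000: 3.034525
  t * PV_t at t = 2.0000: 3.964756
  t * PV_t at t = 2.5000: 4.856389
  t * PV_t at t = 3.0000: 5.710599
  t * PV_t at t = 3.5000: 6.528531
  t * PV_t at t = 4.0000: 7.311296
  t * PV_t at t = 4.5000: 8.059979
  t * PV_t at t = 5.0000: 8.775631
  t * PV_t at t = 5.5000: 9.459279
  t * PV_t at t = 6.0000: 10.111919
  t * PV_t at t = 6.5000: 10.734522
  t * PV_t at t = 7.0000: 11.328030
  t * PV_t at t = 7.5000: 11.893361
  t * PV_t at t = 8.0000: 12.431407
  t * PV_t at t = 8.5000: 12.943038
  t * PV_t at t = 9.0000: 13.429097
  t * PV_t at t = 9.5000: 13.890405
  t * PV_t at t = 10.0000: 680.735172
Macaulay duration D = 838.315828 / 101.627281 = 8.248925
Modified duration = D / (1 + y/m) = 8.248925 / (1 + 0.020500) = 8.083219

Answer: Modified duration = 8.0832


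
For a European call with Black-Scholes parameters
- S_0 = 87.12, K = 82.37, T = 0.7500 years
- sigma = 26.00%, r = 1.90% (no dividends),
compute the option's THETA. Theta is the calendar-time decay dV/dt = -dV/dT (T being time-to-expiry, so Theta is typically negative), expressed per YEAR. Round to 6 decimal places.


d1 = 0.4248640054; d2 = 0.1996974004
phi(d1) = 0.3645129337; exp(-qT) = 1.0000000000; exp(-rT) = 0.9858510507
Theta = -S*exp(-qT)*phi(d1)*sigma/(2*sqrt(T)) - r*K*exp(-rT)*N(d2) + q*S*exp(-qT)*N(d1)
N(d1) = 0.6645320923; N(d2) = 0.5791413765; sqrt(T) = 0.8660254038
Term 1 = -87.1200 * 1.0000000000 * 0.3645129337 * 0.2600 / (2 * 0.8660254038) = -4.7669821968
Term 2 = -0.0190 * 82.3700 * 0.9858510507 * 0.5791413765 = -0.8935493939
Term 3 = 0 (no dividend yield, q = 0)
Theta = -4.7669821968 + (-0.8935493939) + (0.0000000000) = -5.660532

Answer: Theta = -5.660532


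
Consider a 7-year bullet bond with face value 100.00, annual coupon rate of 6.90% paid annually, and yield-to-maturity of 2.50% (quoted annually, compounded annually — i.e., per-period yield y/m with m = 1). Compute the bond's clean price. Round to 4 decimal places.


Coupon per period c = face * coupon_rate / m = 6.900000
Periods per year m = 1; per-period yield y/m = 0.025000
Number of cashflows N = 7
Cashflows (t years, CF_t, discount factor 1/(1+y/m)^(m*t), PV):
  t = 1.0000: CF_t = 6.900000, DF = 0.975610, PV = 6.731707
  t = 2.0000: CF_t = 6.900000, DF = 0.951814, PV = 6.567519
  t = 3.0000: CF_t = 6.900000, DF = 0.928599, PV = 6.407336
  t = 4.0000: CF_t = 6.900000, DF = 0.905951, PV = 6.251059
  t = 5.0000: CF_t = 6.900000, DF = 0.883854, PV = 6.098595
  t = 6.0000: CF_t = 6.900000, DF = 0.862297, PV = 5.949848
  t = 7.0000: CF_t = 106.900000, DF = 0.841265, PV = 89.931254
Price P = sum_t PV_t = 127.937319

Answer: Price = 127.9373


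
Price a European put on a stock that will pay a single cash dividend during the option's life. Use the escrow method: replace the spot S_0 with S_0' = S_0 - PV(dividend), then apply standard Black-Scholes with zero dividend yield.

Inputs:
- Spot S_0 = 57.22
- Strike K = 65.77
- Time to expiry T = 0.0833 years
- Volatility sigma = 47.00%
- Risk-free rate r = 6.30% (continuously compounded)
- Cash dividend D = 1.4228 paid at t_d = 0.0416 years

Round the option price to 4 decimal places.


Answer: Price = 10.1099

Derivation:
PV(D) = D * exp(-r * t_d) = 1.4228 * 0.99738263 = 1.41907601
S_0' = S_0 - PV(D) = 57.2200 - 1.41907601 = 55.80092399
d1 = (ln(S_0'/K) + (r + sigma^2/2)*T) / (sigma*sqrt(T)) = -1.10523259
d2 = d1 - sigma*sqrt(T) = -1.24088276
exp(-rT) = 0.99476585
N(-d1) = 0.86547059; N(-d2) = 0.89267547
P = K * exp(-rT) * N(-d2) - S_0' * N(-d1) = 65.7700 * 0.99476585 * 0.89267547 - 55.80092399 * 0.86547059 = 10.1099


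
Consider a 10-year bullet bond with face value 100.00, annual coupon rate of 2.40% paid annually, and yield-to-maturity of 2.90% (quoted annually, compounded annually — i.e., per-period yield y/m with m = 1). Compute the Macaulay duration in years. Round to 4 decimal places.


Answer: Macaulay duration = 8.9819 years

Derivation:
Coupon per period c = face * coupon_rate / m = 2.400000
Periods per year m = 1; per-period yield y/m = 0.029000
Number of cashflows N = 10
Cashflows (t years, CF_t, discount factor 1/(1+y/m)^(m*t), PV):
  t = 1.0000: CF_t = 2.400000, DF = 0.971817, PV = 2.332362
  t = 2.0000: CF_t = 2.400000, DF = 0.944429, PV = 2.266629
  t = 3.0000: CF_t = 2.400000, DF = 0.917812, PV = 2.202750
  t = 4.0000: CF_t = 2.400000, DF = 0.891946, PV = 2.140670
  t = 5.0000: CF_t = 2.400000, DF = 0.866808, PV = 2.080340
  t = 6.0000: CF_t = 2.400000, DF = 0.842379, PV = 2.021711
  t = 7.0000: CF_t = 2.400000, DF = 0.818639, PV = 1.964733
  t = 8.0000: CF_t = 2.400000, DF = 0.795567, PV = 1.909362
  t = 9.0000: CF_t = 2.400000, DF = 0.773146, PV = 1.855551
  t = 10.0000: CF_t = 102.400000, DF = 0.751357, PV = 76.938942
Price P = sum_t PV_t = 95.713049
Macaulay numerator sum_t t * PV_t:
  t * PV_t at t = 1.0000: 2.332362
  t * PV_t at t = 2.0000: 4.533259
  t * PV_t at t = 3.0000: 6.608249
  t * PV_t at t = 4.0000: 8.562680
  t * PV_t at t = 5.0000: 10.401701
  t * PV_t at t = 6.0000: 12.130264
  t * PV_t at t = 7.0000: 13.753133
  t * PV_t at t = 8.0000: 15.274895
  t * PV_t at t = 9.0000: 16.699958
  t * PV_t at t = 10.0000: 769.389418
Macaulay duration D = (sum_t t * PV_t) / P = 859.685919 / 95.713049 = 8.981909


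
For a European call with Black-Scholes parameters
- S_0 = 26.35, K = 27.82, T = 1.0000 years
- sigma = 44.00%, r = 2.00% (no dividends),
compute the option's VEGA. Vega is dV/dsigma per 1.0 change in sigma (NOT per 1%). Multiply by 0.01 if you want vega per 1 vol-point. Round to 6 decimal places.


d1 = 0.1420752011; d2 = -0.2979247989
phi(d1) = 0.3949361335; exp(-qT) = 1.0000000000; exp(-rT) = 0.9801986733
Vega = S * exp(-qT) * phi(d1) * sqrt(T) = 26.3500 * 1.0000000000 * 0.3949361335 * 1.0000000000 = 10.406567

Answer: Vega = 10.406567


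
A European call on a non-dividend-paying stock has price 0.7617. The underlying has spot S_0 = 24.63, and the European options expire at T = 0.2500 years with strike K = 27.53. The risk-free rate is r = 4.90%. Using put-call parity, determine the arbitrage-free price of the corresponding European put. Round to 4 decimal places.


Put-call parity: C - P = S_0 * exp(-qT) - K * exp(-rT).
S_0 * exp(-qT) = 24.6300 * 1.00000000 = 24.63000000
K * exp(-rT) = 27.5300 * 0.98782473 = 27.19481470
P = C - S*exp(-qT) + K*exp(-rT)
P = 0.7617 - 24.63000000 + 27.19481470 = 3.3265

Answer: Put price = 3.3265


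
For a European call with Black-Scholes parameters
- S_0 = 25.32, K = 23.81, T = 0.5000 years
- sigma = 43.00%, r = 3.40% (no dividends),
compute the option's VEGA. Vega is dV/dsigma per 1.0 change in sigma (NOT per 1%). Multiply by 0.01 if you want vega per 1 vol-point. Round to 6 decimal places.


Answer: Vega = 6.566386

Derivation:
d1 = 0.4101677693; d2 = 0.1061118534
phi(d1) = 0.3667564289; exp(-qT) = 1.0000000000; exp(-rT) = 0.9831436846
Vega = S * exp(-qT) * phi(d1) * sqrt(T) = 25.3200 * 1.0000000000 * 0.3667564289 * 0.7071067812 = 6.566386


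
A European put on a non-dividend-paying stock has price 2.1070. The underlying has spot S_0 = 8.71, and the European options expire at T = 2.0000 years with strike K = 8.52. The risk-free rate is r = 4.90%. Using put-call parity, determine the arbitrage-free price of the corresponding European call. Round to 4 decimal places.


Answer: Call price = 3.0924

Derivation:
Put-call parity: C - P = S_0 * exp(-qT) - K * exp(-rT).
S_0 * exp(-qT) = 8.7100 * 1.00000000 = 8.71000000
K * exp(-rT) = 8.5200 * 0.90664890 = 7.72464866
C = P + S*exp(-qT) - K*exp(-rT)
C = 2.1070 + 8.71000000 - 7.72464866 = 3.0924


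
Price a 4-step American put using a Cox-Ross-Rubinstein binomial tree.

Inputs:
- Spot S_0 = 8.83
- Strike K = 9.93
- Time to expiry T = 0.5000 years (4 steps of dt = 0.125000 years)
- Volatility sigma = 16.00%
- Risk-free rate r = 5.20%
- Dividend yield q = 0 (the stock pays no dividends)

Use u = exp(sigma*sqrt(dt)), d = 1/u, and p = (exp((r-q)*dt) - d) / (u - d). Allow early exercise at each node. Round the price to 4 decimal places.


Answer: Price = V(0,0) = 1.1000

Derivation:
dt = T/N = 0.125000
u = exp(sigma*sqrt(dt)) = 1.058199; d = 1/u = 0.945002
p = (exp((r-q)*dt) - d) / (u - d) = 0.543470
Discount per step: exp(-r*dt) = 0.993521
Stock lattice S(k, i) with i counting down-moves:
  k=0: S(0,0) = 8.8300
  k=1: S(1,0) = 9.3439; S(1,1) = 8.3444
  k=2: S(2,0) = 9.8877; S(2,1) = 8.8300; S(2,2) = 7.8854
  k=3: S(3,0) = 10.4632; S(3,1) = 9.3439; S(3,2) = 8.3444; S(3,3) = 7.4518
  k=4: S(4,0) = 11.0721; S(4,1) = 9.8877; S(4,2) = 8.8300; S(4,3) = 7.8854; S(4,4) = 7.0419
Terminal payoffs V(N, i) = max(K - S_T, 0):
  V(4,0) = 0.000000; V(4,1) = 0.042295; V(4,2) = 1.100000; V(4,3) = 2.044561; V(4,4) = 2.888080
Backward induction: V(k, i) = exp(-r*dt) * [p * V(k+1, i) + (1-p) * V(k+1, i+1)]; then take max(V_cont, immediate exercise) for American.
  V(3,0) = exp(-r*dt) * [p*0.000000 + (1-p)*0.042295] = 0.019184; exercise = 0.000000; V(3,0) = max -> 0.019184
  V(3,1) = exp(-r*dt) * [p*0.042295 + (1-p)*1.100000] = 0.521766; exercise = 0.586102; V(3,1) = max -> 0.586102
  V(3,2) = exp(-r*dt) * [p*1.100000 + (1-p)*2.044561] = 1.521299; exercise = 1.585635; V(3,2) = max -> 1.585635
  V(3,3) = exp(-r*dt) * [p*2.044561 + (1-p)*2.888080] = 2.413911; exercise = 2.478246; V(3,3) = max -> 2.478246
  V(2,0) = exp(-r*dt) * [p*0.019184 + (1-p)*0.586102] = 0.276197; exercise = 0.042295; V(2,0) = max -> 0.276197
  V(2,1) = exp(-r*dt) * [p*0.586102 + (1-p)*1.585635] = 1.035664; exercise = 1.100000; V(2,1) = max -> 1.100000
  V(2,2) = exp(-r*dt) * [p*1.585635 + (1-p)*2.478246] = 1.980225; exercise = 2.044561; V(2,2) = max -> 2.044561
  V(1,0) = exp(-r*dt) * [p*0.276197 + (1-p)*1.100000] = 0.648061; exercise = 0.586102; V(1,0) = max -> 0.648061
  V(1,1) = exp(-r*dt) * [p*1.100000 + (1-p)*2.044561] = 1.521299; exercise = 1.585635; V(1,1) = max -> 1.585635
  V(0,0) = exp(-r*dt) * [p*0.648061 + (1-p)*1.585635] = 1.069120; exercise = 1.100000; V(0,0) = max -> 1.100000


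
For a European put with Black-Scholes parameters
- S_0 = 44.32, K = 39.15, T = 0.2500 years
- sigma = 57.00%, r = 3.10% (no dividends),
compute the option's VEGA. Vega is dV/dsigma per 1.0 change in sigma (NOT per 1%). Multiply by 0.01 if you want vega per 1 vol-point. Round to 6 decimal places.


Answer: Vega = 7.362466

Derivation:
d1 = 0.6049056842; d2 = 0.3199056842
phi(d1) = 0.3322412303; exp(-qT) = 1.0000000000; exp(-rT) = 0.9922799538
Vega = S * exp(-qT) * phi(d1) * sqrt(T) = 44.3200 * 1.0000000000 * 0.3322412303 * 0.5000000000 = 7.362466
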